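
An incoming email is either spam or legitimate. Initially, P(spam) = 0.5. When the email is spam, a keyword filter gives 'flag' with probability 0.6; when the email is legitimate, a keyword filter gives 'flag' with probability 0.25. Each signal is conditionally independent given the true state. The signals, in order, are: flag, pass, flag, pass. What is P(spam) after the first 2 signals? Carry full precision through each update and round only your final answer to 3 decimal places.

After 'flag': P(spam) = 0.6·0.5000 / (0.6·0.5000 + 0.25·0.5000) ≈ 0.7059
After 'pass': P(spam) = 0.4·0.7059 / (0.4·0.7059 + 0.75·0.2941) ≈ 0.5614

0.561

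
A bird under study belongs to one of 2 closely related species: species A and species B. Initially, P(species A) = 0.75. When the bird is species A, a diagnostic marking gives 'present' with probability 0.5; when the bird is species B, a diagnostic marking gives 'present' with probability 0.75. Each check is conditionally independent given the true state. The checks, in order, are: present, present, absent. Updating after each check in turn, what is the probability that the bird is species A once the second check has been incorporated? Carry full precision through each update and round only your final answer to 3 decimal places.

0.571

Each posterior becomes the prior for the next update.
After 'present': P(species A) = 0.5·0.7500 / (0.5·0.7500 + 0.75·0.2500) ≈ 0.6667
After 'present': P(species A) = 0.5·0.6667 / (0.5·0.6667 + 0.75·0.3333) ≈ 0.5714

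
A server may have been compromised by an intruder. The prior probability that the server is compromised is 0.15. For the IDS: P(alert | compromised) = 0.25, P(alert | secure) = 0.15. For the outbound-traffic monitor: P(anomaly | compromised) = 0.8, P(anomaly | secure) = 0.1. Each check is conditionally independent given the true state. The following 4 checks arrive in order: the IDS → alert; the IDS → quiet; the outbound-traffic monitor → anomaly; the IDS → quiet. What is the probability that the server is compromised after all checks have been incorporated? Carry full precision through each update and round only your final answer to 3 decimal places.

Apply Bayes' rule sequentially, carrying P(compromised) forward.
After the IDS='alert': P(compromised) = 0.25·0.1500 / (0.25·0.1500 + 0.15·0.8500) ≈ 0.2273
After the IDS='quiet': P(compromised) = 0.75·0.2273 / (0.75·0.2273 + 0.85·0.7727) ≈ 0.2060
After the outbound-traffic monitor='anomaly': P(compromised) = 0.8·0.2060 / (0.8·0.2060 + 0.1·0.7940) ≈ 0.6749
After the IDS='quiet': P(compromised) = 0.75·0.6749 / (0.75·0.6749 + 0.85·0.3251) ≈ 0.6469

0.647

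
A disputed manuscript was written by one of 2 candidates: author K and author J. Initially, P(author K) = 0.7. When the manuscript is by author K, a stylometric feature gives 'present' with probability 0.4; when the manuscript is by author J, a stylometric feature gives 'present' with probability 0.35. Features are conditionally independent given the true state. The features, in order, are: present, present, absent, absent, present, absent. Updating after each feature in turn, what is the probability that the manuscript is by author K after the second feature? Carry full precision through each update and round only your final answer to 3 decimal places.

0.753

After 'present': P(author K) = 0.4·0.7000 / (0.4·0.7000 + 0.35·0.3000) ≈ 0.7273
After 'present': P(author K) = 0.4·0.7273 / (0.4·0.7273 + 0.35·0.2727) ≈ 0.7529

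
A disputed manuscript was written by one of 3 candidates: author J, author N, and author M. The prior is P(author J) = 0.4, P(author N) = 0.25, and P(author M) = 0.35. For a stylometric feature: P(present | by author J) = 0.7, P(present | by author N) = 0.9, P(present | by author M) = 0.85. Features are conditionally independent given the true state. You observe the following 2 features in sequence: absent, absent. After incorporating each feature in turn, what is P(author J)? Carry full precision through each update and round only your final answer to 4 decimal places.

0.7763

Apply Bayes' rule sequentially, carrying P(author J) forward.
After 'absent': normaliser = 0.3·0.4000 + 0.1·0.2500 + 0.15·0.3500; P(author J) ≈ 0.6076, P(author N) ≈ 0.1266, P(author M) ≈ 0.2658
After 'absent': normaliser = 0.3·0.6076 + 0.1·0.1266 + 0.15·0.2658; P(author J) ≈ 0.7763, P(author N) ≈ 0.0539, P(author M) ≈ 0.1698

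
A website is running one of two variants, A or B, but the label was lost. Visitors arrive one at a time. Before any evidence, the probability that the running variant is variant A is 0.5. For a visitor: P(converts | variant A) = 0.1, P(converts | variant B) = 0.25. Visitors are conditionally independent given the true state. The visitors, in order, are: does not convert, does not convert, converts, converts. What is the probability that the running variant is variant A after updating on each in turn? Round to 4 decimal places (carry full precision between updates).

0.1873

Each posterior becomes the prior for the next update.
After 'does not convert': P(A) = 0.9·0.5000 / (0.9·0.5000 + 0.75·0.5000) ≈ 0.5455
After 'does not convert': P(A) = 0.9·0.5455 / (0.9·0.5455 + 0.75·0.4545) ≈ 0.5902
After 'converts': P(A) = 0.1·0.5902 / (0.1·0.5902 + 0.25·0.4098) ≈ 0.3655
After 'converts': P(A) = 0.1·0.3655 / (0.1·0.3655 + 0.25·0.6345) ≈ 0.1873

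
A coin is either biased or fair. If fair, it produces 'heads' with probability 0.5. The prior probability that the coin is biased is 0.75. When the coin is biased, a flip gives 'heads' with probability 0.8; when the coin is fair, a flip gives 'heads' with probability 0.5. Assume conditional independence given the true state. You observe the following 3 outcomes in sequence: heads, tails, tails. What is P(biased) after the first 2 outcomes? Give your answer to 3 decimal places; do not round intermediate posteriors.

Apply Bayes' rule sequentially, carrying P(biased) forward.
After 'heads': P(biased) = 0.8·0.7500 / (0.8·0.7500 + 0.5·0.2500) ≈ 0.8276
After 'tails': P(biased) = 0.2·0.8276 / (0.2·0.8276 + 0.5·0.1724) ≈ 0.6575

0.658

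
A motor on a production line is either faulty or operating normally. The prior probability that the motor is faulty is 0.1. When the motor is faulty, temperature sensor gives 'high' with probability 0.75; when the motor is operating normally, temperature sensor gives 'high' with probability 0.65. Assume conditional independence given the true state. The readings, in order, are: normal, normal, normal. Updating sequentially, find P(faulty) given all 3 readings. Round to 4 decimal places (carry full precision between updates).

After 'normal': P(faulty) = 0.25·0.1000 / (0.25·0.1000 + 0.35·0.9000) ≈ 0.0735
After 'normal': P(faulty) = 0.25·0.0735 / (0.25·0.0735 + 0.35·0.9265) ≈ 0.0536
After 'normal': P(faulty) = 0.25·0.0536 / (0.25·0.0536 + 0.35·0.9464) ≈ 0.0389

0.0389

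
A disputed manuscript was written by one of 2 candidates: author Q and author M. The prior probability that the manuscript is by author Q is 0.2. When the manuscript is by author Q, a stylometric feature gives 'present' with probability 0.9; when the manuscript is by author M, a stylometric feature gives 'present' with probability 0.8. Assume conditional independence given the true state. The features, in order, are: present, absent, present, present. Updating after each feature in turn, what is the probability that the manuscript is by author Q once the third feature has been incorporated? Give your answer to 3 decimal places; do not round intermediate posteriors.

0.137

After 'present': P(author Q) = 0.9·0.2000 / (0.9·0.2000 + 0.8·0.8000) ≈ 0.2195
After 'absent': P(author Q) = 0.1·0.2195 / (0.1·0.2195 + 0.2·0.7805) ≈ 0.1233
After 'present': P(author Q) = 0.9·0.1233 / (0.9·0.1233 + 0.8·0.8767) ≈ 0.1366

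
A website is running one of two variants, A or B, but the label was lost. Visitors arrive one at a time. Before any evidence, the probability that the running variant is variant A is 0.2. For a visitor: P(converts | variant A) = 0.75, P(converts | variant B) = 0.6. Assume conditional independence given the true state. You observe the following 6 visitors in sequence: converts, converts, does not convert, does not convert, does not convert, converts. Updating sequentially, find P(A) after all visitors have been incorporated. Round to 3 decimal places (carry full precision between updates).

0.107

After 'converts': P(A) = 0.75·0.2000 / (0.75·0.2000 + 0.6·0.8000) ≈ 0.2381
After 'converts': P(A) = 0.75·0.2381 / (0.75·0.2381 + 0.6·0.7619) ≈ 0.2809
After 'does not convert': P(A) = 0.25·0.2809 / (0.25·0.2809 + 0.4·0.7191) ≈ 0.1962
After 'does not convert': P(A) = 0.25·0.1962 / (0.25·0.1962 + 0.4·0.8038) ≈ 0.1324
After 'does not convert': P(A) = 0.25·0.1324 / (0.25·0.1324 + 0.4·0.8676) ≈ 0.0871
After 'converts': P(A) = 0.75·0.0871 / (0.75·0.0871 + 0.6·0.9129) ≈ 0.1065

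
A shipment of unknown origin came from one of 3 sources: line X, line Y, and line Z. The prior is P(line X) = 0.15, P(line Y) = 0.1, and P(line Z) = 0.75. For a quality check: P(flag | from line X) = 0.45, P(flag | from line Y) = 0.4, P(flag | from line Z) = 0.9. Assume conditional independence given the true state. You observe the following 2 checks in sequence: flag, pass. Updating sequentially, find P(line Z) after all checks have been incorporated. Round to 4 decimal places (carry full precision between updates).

0.5248

After 'flag': normaliser = 0.45·0.1500 + 0.4·0.1000 + 0.9·0.7500; P(line X) ≈ 0.0863, P(line Y) ≈ 0.0511, P(line Z) ≈ 0.8626
After 'pass': normaliser = 0.55·0.0863 + 0.6·0.0511 + 0.1·0.8626; P(line X) ≈ 0.2886, P(line Y) ≈ 0.1866, P(line Z) ≈ 0.5248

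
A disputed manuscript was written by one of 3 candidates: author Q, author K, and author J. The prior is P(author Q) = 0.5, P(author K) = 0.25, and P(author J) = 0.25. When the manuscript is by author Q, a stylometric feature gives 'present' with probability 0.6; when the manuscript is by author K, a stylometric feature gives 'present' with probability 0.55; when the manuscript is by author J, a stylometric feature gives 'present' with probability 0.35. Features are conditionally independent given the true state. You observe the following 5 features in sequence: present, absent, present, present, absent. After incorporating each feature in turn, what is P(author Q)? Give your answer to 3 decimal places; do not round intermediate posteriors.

0.572

Each posterior becomes the prior for the next update.
After 'present': normaliser = 0.6·0.5000 + 0.55·0.2500 + 0.35·0.2500; P(author Q) ≈ 0.5714, P(author K) ≈ 0.2619, P(author J) ≈ 0.1667
After 'absent': normaliser = 0.4·0.5714 + 0.45·0.2619 + 0.65·0.1667; P(author Q) ≈ 0.5026, P(author K) ≈ 0.2592, P(author J) ≈ 0.2382
After 'present': normaliser = 0.6·0.5026 + 0.55·0.2592 + 0.35·0.2382; P(author Q) ≈ 0.5717, P(author K) ≈ 0.2702, P(author J) ≈ 0.1581
After 'present': normaliser = 0.6·0.5717 + 0.55·0.2702 + 0.35·0.1581; P(author Q) ≈ 0.6271, P(author K) ≈ 0.2717, P(author J) ≈ 0.1011
After 'absent': normaliser = 0.4·0.6271 + 0.45·0.2717 + 0.65·0.1011; P(author Q) ≈ 0.5716, P(author K) ≈ 0.2786, P(author J) ≈ 0.1498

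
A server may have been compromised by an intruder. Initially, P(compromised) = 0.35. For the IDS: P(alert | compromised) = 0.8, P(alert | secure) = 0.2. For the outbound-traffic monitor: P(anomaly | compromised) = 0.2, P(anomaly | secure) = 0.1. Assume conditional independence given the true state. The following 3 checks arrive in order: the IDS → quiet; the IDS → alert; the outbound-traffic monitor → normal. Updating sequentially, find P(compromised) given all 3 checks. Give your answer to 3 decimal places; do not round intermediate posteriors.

After the IDS='quiet': P(compromised) = 0.2·0.3500 / (0.2·0.3500 + 0.8·0.6500) ≈ 0.1186
After the IDS='alert': P(compromised) = 0.8·0.1186 / (0.8·0.1186 + 0.2·0.8814) ≈ 0.3500
After the outbound-traffic monitor='normal': P(compromised) = 0.8·0.3500 / (0.8·0.3500 + 0.9·0.6500) ≈ 0.3237

0.324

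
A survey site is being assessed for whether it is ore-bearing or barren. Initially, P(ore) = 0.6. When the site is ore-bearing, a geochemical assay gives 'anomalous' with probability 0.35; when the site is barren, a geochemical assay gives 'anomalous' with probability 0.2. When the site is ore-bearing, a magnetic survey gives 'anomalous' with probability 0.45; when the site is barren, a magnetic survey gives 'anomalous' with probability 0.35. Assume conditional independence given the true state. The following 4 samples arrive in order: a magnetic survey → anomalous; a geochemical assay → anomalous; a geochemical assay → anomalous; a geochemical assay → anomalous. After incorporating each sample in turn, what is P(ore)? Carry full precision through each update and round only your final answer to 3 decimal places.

After a magnetic survey='anomalous': P(ore) = 0.45·0.6000 / (0.45·0.6000 + 0.35·0.4000) ≈ 0.6585
After a geochemical assay='anomalous': P(ore) = 0.35·0.6585 / (0.35·0.6585 + 0.2·0.3415) ≈ 0.7714
After a geochemical assay='anomalous': P(ore) = 0.35·0.7714 / (0.35·0.7714 + 0.2·0.2286) ≈ 0.8552
After a geochemical assay='anomalous': P(ore) = 0.35·0.8552 / (0.35·0.8552 + 0.2·0.1448) ≈ 0.9118

0.912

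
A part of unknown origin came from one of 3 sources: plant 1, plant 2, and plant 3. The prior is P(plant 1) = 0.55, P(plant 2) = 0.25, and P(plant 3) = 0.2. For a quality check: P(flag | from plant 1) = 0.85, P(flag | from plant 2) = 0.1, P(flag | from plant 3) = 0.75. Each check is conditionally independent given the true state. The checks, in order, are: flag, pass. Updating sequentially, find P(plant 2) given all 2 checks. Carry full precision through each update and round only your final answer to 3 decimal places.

0.173

After 'flag': normaliser = 0.85·0.5500 + 0.1·0.2500 + 0.75·0.2000; P(plant 1) ≈ 0.7276, P(plant 2) ≈ 0.0389, P(plant 3) ≈ 0.2335
After 'pass': normaliser = 0.15·0.7276 + 0.9·0.0389 + 0.25·0.2335; P(plant 1) ≈ 0.5389, P(plant 2) ≈ 0.1729, P(plant 3) ≈ 0.2882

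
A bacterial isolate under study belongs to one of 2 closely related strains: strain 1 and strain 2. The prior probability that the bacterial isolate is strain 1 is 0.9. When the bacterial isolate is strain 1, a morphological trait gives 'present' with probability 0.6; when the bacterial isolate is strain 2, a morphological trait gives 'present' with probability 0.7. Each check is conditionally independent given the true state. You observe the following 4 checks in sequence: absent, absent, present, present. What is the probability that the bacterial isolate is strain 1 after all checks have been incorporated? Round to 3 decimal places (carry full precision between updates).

0.922

Each posterior becomes the prior for the next update.
After 'absent': P(strain 1) = 0.4·0.9000 / (0.4·0.9000 + 0.3·0.1000) ≈ 0.9231
After 'absent': P(strain 1) = 0.4·0.9231 / (0.4·0.9231 + 0.3·0.0769) ≈ 0.9412
After 'present': P(strain 1) = 0.6·0.9412 / (0.6·0.9412 + 0.7·0.0588) ≈ 0.9320
After 'present': P(strain 1) = 0.6·0.9320 / (0.6·0.9320 + 0.7·0.0680) ≈ 0.9216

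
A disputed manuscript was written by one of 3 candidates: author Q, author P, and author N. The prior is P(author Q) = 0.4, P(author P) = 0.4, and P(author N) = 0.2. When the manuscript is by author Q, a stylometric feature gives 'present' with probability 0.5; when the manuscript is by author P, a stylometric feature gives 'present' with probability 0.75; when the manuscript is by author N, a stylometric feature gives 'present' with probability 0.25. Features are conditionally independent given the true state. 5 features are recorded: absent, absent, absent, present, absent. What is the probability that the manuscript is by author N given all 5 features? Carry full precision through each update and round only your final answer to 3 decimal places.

After 'absent': normaliser = 0.5·0.4000 + 0.25·0.4000 + 0.75·0.2000; P(author Q) ≈ 0.4444, P(author P) ≈ 0.2222, P(author N) ≈ 0.3333
After 'absent': normaliser = 0.5·0.4444 + 0.25·0.2222 + 0.75·0.3333; P(author Q) ≈ 0.4211, P(author P) ≈ 0.1053, P(author N) ≈ 0.4737
After 'absent': normaliser = 0.5·0.4211 + 0.25·0.1053 + 0.75·0.4737; P(author Q) ≈ 0.3556, P(author P) ≈ 0.0444, P(author N) ≈ 0.6000
After 'present': normaliser = 0.5·0.3556 + 0.75·0.0444 + 0.25·0.6000; P(author Q) ≈ 0.4923, P(author P) ≈ 0.0923, P(author N) ≈ 0.4154
After 'absent': normaliser = 0.5·0.4923 + 0.25·0.0923 + 0.75·0.4154; P(author Q) ≈ 0.4238, P(author P) ≈ 0.0397, P(author N) ≈ 0.5364

0.536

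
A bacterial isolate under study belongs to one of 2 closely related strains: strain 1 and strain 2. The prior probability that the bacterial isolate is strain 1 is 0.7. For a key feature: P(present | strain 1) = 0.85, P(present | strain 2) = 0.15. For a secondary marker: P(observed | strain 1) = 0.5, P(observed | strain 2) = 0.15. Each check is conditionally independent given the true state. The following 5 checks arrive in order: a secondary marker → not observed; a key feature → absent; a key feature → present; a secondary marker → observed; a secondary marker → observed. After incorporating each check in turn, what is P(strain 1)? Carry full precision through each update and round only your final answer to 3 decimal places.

After a secondary marker='not observed': P(strain 1) = 0.5·0.7000 / (0.5·0.7000 + 0.85·0.3000) ≈ 0.5785
After a key feature='absent': P(strain 1) = 0.15·0.5785 / (0.15·0.5785 + 0.85·0.4215) ≈ 0.1950
After a key feature='present': P(strain 1) = 0.85·0.1950 / (0.85·0.1950 + 0.15·0.8050) ≈ 0.5785
After a secondary marker='observed': P(strain 1) = 0.5·0.5785 / (0.5·0.5785 + 0.15·0.4215) ≈ 0.8206
After a secondary marker='observed': P(strain 1) = 0.5·0.8206 / (0.5·0.8206 + 0.15·0.1794) ≈ 0.9385

0.938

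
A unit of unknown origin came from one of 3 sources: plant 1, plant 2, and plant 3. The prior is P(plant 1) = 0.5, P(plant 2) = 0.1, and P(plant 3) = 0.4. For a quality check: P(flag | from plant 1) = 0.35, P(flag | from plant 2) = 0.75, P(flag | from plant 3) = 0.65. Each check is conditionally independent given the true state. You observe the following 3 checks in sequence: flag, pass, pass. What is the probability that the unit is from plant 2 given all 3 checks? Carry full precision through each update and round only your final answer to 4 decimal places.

0.0424

Each posterior becomes the prior for the next update.
After 'flag': normaliser = 0.35·0.5000 + 0.75·0.1000 + 0.65·0.4000; P(plant 1) ≈ 0.3431, P(plant 2) ≈ 0.1471, P(plant 3) ≈ 0.5098
After 'pass': normaliser = 0.65·0.3431 + 0.25·0.1471 + 0.35·0.5098; P(plant 1) ≈ 0.5089, P(plant 2) ≈ 0.0839, P(plant 3) ≈ 0.4072
After 'pass': normaliser = 0.65·0.5089 + 0.25·0.0839 + 0.35·0.4072; P(plant 1) ≈ 0.6693, P(plant 2) ≈ 0.0424, P(plant 3) ≈ 0.2883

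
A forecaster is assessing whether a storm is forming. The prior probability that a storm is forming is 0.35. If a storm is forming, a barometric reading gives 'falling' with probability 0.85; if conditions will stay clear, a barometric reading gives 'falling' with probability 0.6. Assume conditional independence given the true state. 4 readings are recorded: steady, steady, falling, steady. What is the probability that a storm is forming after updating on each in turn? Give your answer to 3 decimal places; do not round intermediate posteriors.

After 'steady': P(storm) = 0.15·0.3500 / (0.15·0.3500 + 0.4·0.6500) ≈ 0.1680
After 'steady': P(storm) = 0.15·0.1680 / (0.15·0.1680 + 0.4·0.8320) ≈ 0.0704
After 'falling': P(storm) = 0.85·0.0704 / (0.85·0.0704 + 0.6·0.9296) ≈ 0.0969
After 'steady': P(storm) = 0.15·0.0969 / (0.15·0.0969 + 0.4·0.9031) ≈ 0.0387

0.039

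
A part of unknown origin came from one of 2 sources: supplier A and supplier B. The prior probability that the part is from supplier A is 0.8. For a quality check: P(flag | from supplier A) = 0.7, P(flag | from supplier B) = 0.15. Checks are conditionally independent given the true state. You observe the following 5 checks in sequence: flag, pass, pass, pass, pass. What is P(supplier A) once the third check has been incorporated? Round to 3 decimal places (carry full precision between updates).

0.699

Each posterior becomes the prior for the next update.
After 'flag': P(supplier A) = 0.7·0.8000 / (0.7·0.8000 + 0.15·0.2000) ≈ 0.9492
After 'pass': P(supplier A) = 0.3·0.9492 / (0.3·0.9492 + 0.85·0.0508) ≈ 0.8682
After 'pass': P(supplier A) = 0.3·0.8682 / (0.3·0.8682 + 0.85·0.1318) ≈ 0.6993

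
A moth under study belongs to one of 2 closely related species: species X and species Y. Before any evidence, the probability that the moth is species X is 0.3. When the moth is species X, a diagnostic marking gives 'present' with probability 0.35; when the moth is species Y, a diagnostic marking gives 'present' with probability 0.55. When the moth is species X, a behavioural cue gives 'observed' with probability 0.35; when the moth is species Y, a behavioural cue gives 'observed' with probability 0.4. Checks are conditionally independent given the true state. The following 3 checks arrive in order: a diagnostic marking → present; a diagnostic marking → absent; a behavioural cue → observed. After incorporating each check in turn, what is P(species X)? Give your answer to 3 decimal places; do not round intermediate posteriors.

Apply Bayes' rule sequentially, carrying P(species X) forward.
After a diagnostic marking='present': P(species X) = 0.35·0.3000 / (0.35·0.3000 + 0.55·0.7000) ≈ 0.2143
After a diagnostic marking='absent': P(species X) = 0.65·0.2143 / (0.65·0.2143 + 0.45·0.7857) ≈ 0.2826
After a behavioural cue='observed': P(species X) = 0.35·0.2826 / (0.35·0.2826 + 0.4·0.7174) ≈ 0.2563

0.256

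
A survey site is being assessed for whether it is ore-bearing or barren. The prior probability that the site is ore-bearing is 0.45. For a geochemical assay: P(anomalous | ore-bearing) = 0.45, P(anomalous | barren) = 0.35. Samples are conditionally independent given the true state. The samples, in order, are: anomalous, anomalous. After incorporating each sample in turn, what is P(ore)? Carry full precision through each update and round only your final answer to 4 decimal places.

0.5749

After 'anomalous': P(ore) = 0.45·0.4500 / (0.45·0.4500 + 0.35·0.5500) ≈ 0.5127
After 'anomalous': P(ore) = 0.45·0.5127 / (0.45·0.5127 + 0.35·0.4873) ≈ 0.5749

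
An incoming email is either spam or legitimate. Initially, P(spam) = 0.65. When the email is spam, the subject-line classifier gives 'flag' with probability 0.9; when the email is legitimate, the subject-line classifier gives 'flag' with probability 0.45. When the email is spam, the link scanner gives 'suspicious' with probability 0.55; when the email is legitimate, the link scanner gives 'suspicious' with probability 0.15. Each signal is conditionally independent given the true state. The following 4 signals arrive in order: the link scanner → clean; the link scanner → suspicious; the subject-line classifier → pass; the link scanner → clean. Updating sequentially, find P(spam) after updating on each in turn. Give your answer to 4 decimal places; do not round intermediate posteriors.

Apply Bayes' rule sequentially, carrying P(spam) forward.
After the link scanner='clean': P(spam) = 0.45·0.6500 / (0.45·0.6500 + 0.85·0.3500) ≈ 0.4958
After the link scanner='suspicious': P(spam) = 0.55·0.4958 / (0.55·0.4958 + 0.15·0.5042) ≈ 0.7828
After the subject-line classifier='pass': P(spam) = 0.1·0.7828 / (0.1·0.7828 + 0.55·0.2172) ≈ 0.3959
After the link scanner='clean': P(spam) = 0.45·0.3959 / (0.45·0.3959 + 0.85·0.6041) ≈ 0.2576

0.2576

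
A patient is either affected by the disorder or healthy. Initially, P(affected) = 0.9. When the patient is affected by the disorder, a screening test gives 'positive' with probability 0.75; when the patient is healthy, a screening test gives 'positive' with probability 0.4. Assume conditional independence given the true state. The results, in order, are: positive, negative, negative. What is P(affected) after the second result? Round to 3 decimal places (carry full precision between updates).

After 'positive': P(affected) = 0.75·0.9000 / (0.75·0.9000 + 0.4·0.1000) ≈ 0.9441
After 'negative': P(affected) = 0.25·0.9441 / (0.25·0.9441 + 0.6·0.0559) ≈ 0.8755

0.875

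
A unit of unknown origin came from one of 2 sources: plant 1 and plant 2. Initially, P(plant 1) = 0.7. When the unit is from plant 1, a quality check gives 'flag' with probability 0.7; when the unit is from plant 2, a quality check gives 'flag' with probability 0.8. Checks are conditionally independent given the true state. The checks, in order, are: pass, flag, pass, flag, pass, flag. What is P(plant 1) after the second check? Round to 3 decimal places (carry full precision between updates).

After 'pass': P(plant 1) = 0.3·0.7000 / (0.3·0.7000 + 0.2·0.3000) ≈ 0.7778
After 'flag': P(plant 1) = 0.7·0.7778 / (0.7·0.7778 + 0.8·0.2222) ≈ 0.7538

0.754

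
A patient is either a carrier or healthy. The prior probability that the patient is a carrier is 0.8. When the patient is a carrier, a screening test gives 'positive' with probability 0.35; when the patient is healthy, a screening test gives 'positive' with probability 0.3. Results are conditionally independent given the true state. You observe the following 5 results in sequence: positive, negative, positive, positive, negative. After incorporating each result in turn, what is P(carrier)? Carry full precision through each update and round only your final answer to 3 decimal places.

0.846

After 'positive': P(carrier) = 0.35·0.8000 / (0.35·0.8000 + 0.3·0.2000) ≈ 0.8235
After 'negative': P(carrier) = 0.65·0.8235 / (0.65·0.8235 + 0.7·0.1765) ≈ 0.8125
After 'positive': P(carrier) = 0.35·0.8125 / (0.35·0.8125 + 0.3·0.1875) ≈ 0.8349
After 'positive': P(carrier) = 0.35·0.8349 / (0.35·0.8349 + 0.3·0.1651) ≈ 0.8550
After 'negative': P(carrier) = 0.65·0.8550 / (0.65·0.8550 + 0.7·0.1450) ≈ 0.8456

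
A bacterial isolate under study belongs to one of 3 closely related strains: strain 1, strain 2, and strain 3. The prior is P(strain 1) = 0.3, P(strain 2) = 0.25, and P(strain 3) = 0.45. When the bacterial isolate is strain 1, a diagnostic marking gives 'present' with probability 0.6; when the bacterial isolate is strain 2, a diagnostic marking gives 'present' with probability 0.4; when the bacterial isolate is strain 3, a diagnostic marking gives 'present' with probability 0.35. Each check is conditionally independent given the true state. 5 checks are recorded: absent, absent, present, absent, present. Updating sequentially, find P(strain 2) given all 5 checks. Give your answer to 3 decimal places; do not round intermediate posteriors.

0.282

Apply Bayes' rule sequentially, carrying P(strain 2) forward.
After 'absent': normaliser = 0.4·0.3000 + 0.6·0.2500 + 0.65·0.4500; P(strain 1) ≈ 0.2133, P(strain 2) ≈ 0.2667, P(strain 3) ≈ 0.5200
After 'absent': normaliser = 0.4·0.2133 + 0.6·0.2667 + 0.65·0.5200; P(strain 1) ≈ 0.1463, P(strain 2) ≈ 0.2743, P(strain 3) ≈ 0.5794
After 'present': normaliser = 0.6·0.1463 + 0.4·0.2743 + 0.35·0.5794; P(strain 1) ≈ 0.2193, P(strain 2) ≈ 0.2741, P(strain 3) ≈ 0.5066
After 'absent': normaliser = 0.4·0.2193 + 0.6·0.2741 + 0.65·0.5066; P(strain 1) ≈ 0.1508, P(strain 2) ≈ 0.2828, P(strain 3) ≈ 0.5663
After 'present': normaliser = 0.6·0.1508 + 0.4·0.2828 + 0.35·0.5663; P(strain 1) ≈ 0.2252, P(strain 2) ≈ 0.2815, P(strain 3) ≈ 0.4933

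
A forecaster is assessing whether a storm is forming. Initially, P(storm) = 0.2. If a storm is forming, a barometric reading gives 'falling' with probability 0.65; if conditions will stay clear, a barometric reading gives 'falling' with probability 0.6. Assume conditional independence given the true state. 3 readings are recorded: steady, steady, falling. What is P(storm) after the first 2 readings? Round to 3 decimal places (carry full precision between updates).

0.161

After 'steady': P(storm) = 0.35·0.2000 / (0.35·0.2000 + 0.4·0.8000) ≈ 0.1795
After 'steady': P(storm) = 0.35·0.1795 / (0.35·0.1795 + 0.4·0.8205) ≈ 0.1607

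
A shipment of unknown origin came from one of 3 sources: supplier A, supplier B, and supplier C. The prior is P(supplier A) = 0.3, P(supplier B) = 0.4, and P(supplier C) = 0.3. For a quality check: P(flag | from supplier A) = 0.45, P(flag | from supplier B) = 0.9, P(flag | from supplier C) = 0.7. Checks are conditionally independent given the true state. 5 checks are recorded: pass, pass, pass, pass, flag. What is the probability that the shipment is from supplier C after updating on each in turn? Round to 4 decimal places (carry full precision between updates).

0.1207

Apply Bayes' rule sequentially, carrying P(supplier C) forward.
After 'pass': normaliser = 0.55·0.3000 + 0.1·0.4000 + 0.3·0.3000; P(supplier A) ≈ 0.5593, P(supplier B) ≈ 0.1356, P(supplier C) ≈ 0.3051
After 'pass': normaliser = 0.55·0.5593 + 0.1·0.1356 + 0.3·0.3051; P(supplier A) ≈ 0.7454, P(supplier B) ≈ 0.0329, P(supplier C) ≈ 0.2218
After 'pass': normaliser = 0.55·0.7454 + 0.1·0.0329 + 0.3·0.2218; P(supplier A) ≈ 0.8545, P(supplier B) ≈ 0.0068, P(supplier C) ≈ 0.1387
After 'pass': normaliser = 0.55·0.8545 + 0.1·0.0068 + 0.3·0.1387; P(supplier A) ≈ 0.9175, P(supplier B) ≈ 0.0013, P(supplier C) ≈ 0.0812
After 'flag': normaliser = 0.45·0.9175 + 0.9·0.0013 + 0.7·0.0812; P(supplier A) ≈ 0.8767, P(supplier B) ≈ 0.0026, P(supplier C) ≈ 0.1207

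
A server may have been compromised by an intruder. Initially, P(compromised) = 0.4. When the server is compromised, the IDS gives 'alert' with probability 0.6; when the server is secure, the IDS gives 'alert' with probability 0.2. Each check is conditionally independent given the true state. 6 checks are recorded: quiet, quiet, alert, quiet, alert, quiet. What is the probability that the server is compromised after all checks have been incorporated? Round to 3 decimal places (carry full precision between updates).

Each posterior becomes the prior for the next update.
After 'quiet': P(compromised) = 0.4·0.4000 / (0.4·0.4000 + 0.8·0.6000) ≈ 0.2500
After 'quiet': P(compromised) = 0.4·0.2500 / (0.4·0.2500 + 0.8·0.7500) ≈ 0.1429
After 'alert': P(compromised) = 0.6·0.1429 / (0.6·0.1429 + 0.2·0.8571) ≈ 0.3333
After 'quiet': P(compromised) = 0.4·0.3333 / (0.4·0.3333 + 0.8·0.6667) ≈ 0.2000
After 'alert': P(compromised) = 0.6·0.2000 / (0.6·0.2000 + 0.2·0.8000) ≈ 0.4286
After 'quiet': P(compromised) = 0.4·0.4286 / (0.4·0.4286 + 0.8·0.5714) ≈ 0.2727

0.273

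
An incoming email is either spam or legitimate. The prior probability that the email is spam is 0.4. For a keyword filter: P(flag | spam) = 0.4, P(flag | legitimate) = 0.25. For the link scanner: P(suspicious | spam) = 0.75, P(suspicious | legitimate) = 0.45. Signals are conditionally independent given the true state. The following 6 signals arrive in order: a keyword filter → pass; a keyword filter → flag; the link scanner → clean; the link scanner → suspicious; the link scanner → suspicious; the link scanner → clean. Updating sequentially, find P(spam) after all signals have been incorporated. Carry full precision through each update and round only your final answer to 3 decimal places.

0.329

After a keyword filter='pass': P(spam) = 0.6·0.4000 / (0.6·0.4000 + 0.75·0.6000) ≈ 0.3478
After a keyword filter='flag': P(spam) = 0.4·0.3478 / (0.4·0.3478 + 0.25·0.6522) ≈ 0.4604
After the link scanner='clean': P(spam) = 0.25·0.4604 / (0.25·0.4604 + 0.55·0.5396) ≈ 0.2795
After the link scanner='suspicious': P(spam) = 0.75·0.2795 / (0.75·0.2795 + 0.45·0.7205) ≈ 0.3926
After the link scanner='suspicious': P(spam) = 0.75·0.3926 / (0.75·0.3926 + 0.45·0.6074) ≈ 0.5186
After the link scanner='clean': P(spam) = 0.25·0.5186 / (0.25·0.5186 + 0.55·0.4814) ≈ 0.3287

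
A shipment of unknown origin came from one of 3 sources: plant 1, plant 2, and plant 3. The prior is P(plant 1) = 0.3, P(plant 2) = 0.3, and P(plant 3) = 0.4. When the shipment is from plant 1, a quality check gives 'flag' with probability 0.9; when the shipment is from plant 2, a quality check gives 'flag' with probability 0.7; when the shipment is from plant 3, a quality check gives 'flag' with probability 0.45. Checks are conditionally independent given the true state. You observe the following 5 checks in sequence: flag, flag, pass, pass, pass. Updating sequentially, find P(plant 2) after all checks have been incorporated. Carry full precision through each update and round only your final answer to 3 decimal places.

After 'flag': normaliser = 0.9·0.3000 + 0.7·0.3000 + 0.45·0.4000; P(plant 1) ≈ 0.4091, P(plant 2) ≈ 0.3182, P(plant 3) ≈ 0.2727
After 'flag': normaliser = 0.9·0.4091 + 0.7·0.3182 + 0.45·0.2727; P(plant 1) ≈ 0.5159, P(plant 2) ≈ 0.3121, P(plant 3) ≈ 0.1720
After 'pass': normaliser = 0.1·0.5159 + 0.3·0.3121 + 0.55·0.1720; P(plant 1) ≈ 0.2151, P(plant 2) ≈ 0.3904, P(plant 3) ≈ 0.3944
After 'pass': normaliser = 0.1·0.2151 + 0.3·0.3904 + 0.55·0.3944; P(plant 1) ≈ 0.0605, P(plant 2) ≈ 0.3294, P(plant 3) ≈ 0.6101
After 'pass': normaliser = 0.1·0.0605 + 0.3·0.3294 + 0.55·0.6101; P(plant 1) ≈ 0.0137, P(plant 2) ≈ 0.2244, P(plant 3) ≈ 0.7619

0.224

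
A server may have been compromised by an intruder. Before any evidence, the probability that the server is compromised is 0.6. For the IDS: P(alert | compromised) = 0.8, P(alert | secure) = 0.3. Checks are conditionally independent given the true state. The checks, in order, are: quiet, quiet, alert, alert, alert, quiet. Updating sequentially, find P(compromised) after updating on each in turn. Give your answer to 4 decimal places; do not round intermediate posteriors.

After 'quiet': P(compromised) = 0.2·0.6000 / (0.2·0.6000 + 0.7·0.4000) ≈ 0.3000
After 'quiet': P(compromised) = 0.2·0.3000 / (0.2·0.3000 + 0.7·0.7000) ≈ 0.1091
After 'alert': P(compromised) = 0.8·0.1091 / (0.8·0.1091 + 0.3·0.8909) ≈ 0.2462
After 'alert': P(compromised) = 0.8·0.2462 / (0.8·0.2462 + 0.3·0.7538) ≈ 0.4655
After 'alert': P(compromised) = 0.8·0.4655 / (0.8·0.4655 + 0.3·0.5345) ≈ 0.6990
After 'quiet': P(compromised) = 0.2·0.6990 / (0.2·0.6990 + 0.7·0.3010) ≈ 0.3988

0.3988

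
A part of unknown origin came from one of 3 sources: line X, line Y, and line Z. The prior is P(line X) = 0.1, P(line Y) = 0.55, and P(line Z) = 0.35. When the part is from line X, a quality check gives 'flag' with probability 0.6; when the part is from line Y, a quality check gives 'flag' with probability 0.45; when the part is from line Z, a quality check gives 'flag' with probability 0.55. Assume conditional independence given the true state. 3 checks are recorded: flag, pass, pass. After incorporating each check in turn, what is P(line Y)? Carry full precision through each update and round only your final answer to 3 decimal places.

After 'flag': normaliser = 0.6·0.1000 + 0.45·0.5500 + 0.55·0.3500; P(line X) ≈ 0.1200, P(line Y) ≈ 0.4950, P(line Z) ≈ 0.3850
After 'pass': normaliser = 0.4·0.1200 + 0.55·0.4950 + 0.45·0.3850; P(line X) ≈ 0.0973, P(line Y) ≈ 0.5517, P(line Z) ≈ 0.3511
After 'pass': normaliser = 0.4·0.0973 + 0.55·0.5517 + 0.45·0.3511; P(line X) ≈ 0.0778, P(line Y) ≈ 0.6065, P(line Z) ≈ 0.3158

0.606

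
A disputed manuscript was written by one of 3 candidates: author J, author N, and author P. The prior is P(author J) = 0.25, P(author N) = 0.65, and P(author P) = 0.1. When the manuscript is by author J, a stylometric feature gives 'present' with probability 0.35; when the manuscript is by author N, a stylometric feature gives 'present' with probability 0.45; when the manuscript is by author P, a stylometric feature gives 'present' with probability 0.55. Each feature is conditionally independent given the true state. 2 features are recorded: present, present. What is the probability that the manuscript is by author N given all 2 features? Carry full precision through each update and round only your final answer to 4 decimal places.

After 'present': normaliser = 0.35·0.2500 + 0.45·0.6500 + 0.55·0.1000; P(author J) ≈ 0.2011, P(author N) ≈ 0.6724, P(author P) ≈ 0.1264
After 'present': normaliser = 0.35·0.2011 + 0.45·0.6724 + 0.55·0.1264; P(author J) ≈ 0.1591, P(author N) ≈ 0.6838, P(author P) ≈ 0.1571

0.6838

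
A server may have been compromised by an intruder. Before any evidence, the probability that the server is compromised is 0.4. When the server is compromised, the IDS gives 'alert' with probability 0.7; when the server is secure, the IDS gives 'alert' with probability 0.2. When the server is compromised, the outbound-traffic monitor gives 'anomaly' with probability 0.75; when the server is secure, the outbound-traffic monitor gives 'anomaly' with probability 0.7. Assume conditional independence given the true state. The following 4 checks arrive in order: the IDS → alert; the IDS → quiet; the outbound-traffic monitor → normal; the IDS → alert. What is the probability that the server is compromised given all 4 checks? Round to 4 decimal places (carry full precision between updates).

0.7185

After the IDS='alert': P(compromised) = 0.7·0.4000 / (0.7·0.4000 + 0.2·0.6000) ≈ 0.7000
After the IDS='quiet': P(compromised) = 0.3·0.7000 / (0.3·0.7000 + 0.8·0.3000) ≈ 0.4667
After the outbound-traffic monitor='normal': P(compromised) = 0.25·0.4667 / (0.25·0.4667 + 0.3·0.5333) ≈ 0.4217
After the IDS='alert': P(compromised) = 0.7·0.4217 / (0.7·0.4217 + 0.2·0.5783) ≈ 0.7185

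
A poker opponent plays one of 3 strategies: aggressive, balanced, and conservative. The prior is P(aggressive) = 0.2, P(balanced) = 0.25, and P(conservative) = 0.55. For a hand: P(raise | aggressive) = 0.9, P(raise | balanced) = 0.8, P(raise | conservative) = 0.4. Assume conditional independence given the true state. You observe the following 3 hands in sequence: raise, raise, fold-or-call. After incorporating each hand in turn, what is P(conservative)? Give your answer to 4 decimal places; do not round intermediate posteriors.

After 'raise': normaliser = 0.9·0.2000 + 0.8·0.2500 + 0.4·0.5500; P(aggressive) ≈ 0.3000, P(balanced) ≈ 0.3333, P(conservative) ≈ 0.3667
After 'raise': normaliser = 0.9·0.3000 + 0.8·0.3333 + 0.4·0.3667; P(aggressive) ≈ 0.3951, P(balanced) ≈ 0.3902, P(conservative) ≈ 0.2146
After 'fold-or-call': normaliser = 0.1·0.3951 + 0.2·0.3902 + 0.6·0.2146; P(aggressive) ≈ 0.1604, P(balanced) ≈ 0.3168, P(conservative) ≈ 0.5228

0.5228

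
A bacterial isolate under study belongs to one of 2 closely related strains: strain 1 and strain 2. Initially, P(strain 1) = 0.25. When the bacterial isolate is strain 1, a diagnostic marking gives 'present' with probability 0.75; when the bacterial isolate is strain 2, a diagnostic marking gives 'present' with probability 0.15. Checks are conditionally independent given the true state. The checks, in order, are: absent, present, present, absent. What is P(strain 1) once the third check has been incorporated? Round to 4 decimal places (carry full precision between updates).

0.7102

Each posterior becomes the prior for the next update.
After 'absent': P(strain 1) = 0.25·0.2500 / (0.25·0.2500 + 0.85·0.7500) ≈ 0.0893
After 'present': P(strain 1) = 0.75·0.0893 / (0.75·0.0893 + 0.15·0.9107) ≈ 0.3289
After 'present': P(strain 1) = 0.75·0.3289 / (0.75·0.3289 + 0.15·0.6711) ≈ 0.7102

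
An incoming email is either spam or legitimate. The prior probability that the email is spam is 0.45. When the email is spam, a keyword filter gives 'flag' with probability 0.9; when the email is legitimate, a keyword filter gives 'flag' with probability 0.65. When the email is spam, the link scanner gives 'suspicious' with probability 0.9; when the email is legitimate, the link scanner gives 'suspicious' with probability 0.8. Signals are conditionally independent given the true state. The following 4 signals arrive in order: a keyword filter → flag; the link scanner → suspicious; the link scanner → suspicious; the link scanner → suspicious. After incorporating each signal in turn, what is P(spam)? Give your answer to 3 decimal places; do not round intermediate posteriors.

0.617

After a keyword filter='flag': P(spam) = 0.9·0.4500 / (0.9·0.4500 + 0.65·0.5500) ≈ 0.5311
After the link scanner='suspicious': P(spam) = 0.9·0.5311 / (0.9·0.5311 + 0.8·0.4689) ≈ 0.5603
After the link scanner='suspicious': P(spam) = 0.9·0.5603 / (0.9·0.5603 + 0.8·0.4397) ≈ 0.5891
After the link scanner='suspicious': P(spam) = 0.9·0.5891 / (0.9·0.5891 + 0.8·0.4109) ≈ 0.6173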